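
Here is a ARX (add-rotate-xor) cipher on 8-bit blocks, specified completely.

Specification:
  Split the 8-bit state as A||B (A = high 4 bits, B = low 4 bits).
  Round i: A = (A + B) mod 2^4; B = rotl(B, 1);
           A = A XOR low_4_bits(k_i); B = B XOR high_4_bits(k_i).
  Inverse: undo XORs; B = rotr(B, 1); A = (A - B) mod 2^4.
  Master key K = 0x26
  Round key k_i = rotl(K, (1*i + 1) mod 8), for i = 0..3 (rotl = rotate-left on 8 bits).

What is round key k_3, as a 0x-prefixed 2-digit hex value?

0x62

K = 0x26
k_0 = rotl(K, (1*0+1) mod 8) = rotl(K, 1) = 0x4C
k_1 = rotl(K, (1*1+1) mod 8) = rotl(K, 2) = 0x98
k_2 = rotl(K, (1*2+1) mod 8) = rotl(K, 3) = 0x31
k_3 = rotl(K, (1*3+1) mod 8) = rotl(K, 4) = 0x62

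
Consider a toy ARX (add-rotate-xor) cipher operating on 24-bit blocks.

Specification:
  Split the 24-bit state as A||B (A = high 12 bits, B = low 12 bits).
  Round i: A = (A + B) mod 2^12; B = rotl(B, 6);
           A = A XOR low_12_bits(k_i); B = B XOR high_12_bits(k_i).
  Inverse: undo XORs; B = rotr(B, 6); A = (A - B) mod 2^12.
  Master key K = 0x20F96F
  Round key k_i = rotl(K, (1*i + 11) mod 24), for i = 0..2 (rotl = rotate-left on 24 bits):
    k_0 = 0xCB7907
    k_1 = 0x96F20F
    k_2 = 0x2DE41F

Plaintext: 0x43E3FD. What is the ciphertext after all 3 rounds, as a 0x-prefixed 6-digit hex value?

0xA84AC3

s_0 = plaintext = 0x43E3FD
s_1 = Round(s_0, k_0) = 0x13C3F8
s_2 = Round(s_1, k_1) = 0x73B760
s_3 = Round(s_2, k_2) = 0xA84AC3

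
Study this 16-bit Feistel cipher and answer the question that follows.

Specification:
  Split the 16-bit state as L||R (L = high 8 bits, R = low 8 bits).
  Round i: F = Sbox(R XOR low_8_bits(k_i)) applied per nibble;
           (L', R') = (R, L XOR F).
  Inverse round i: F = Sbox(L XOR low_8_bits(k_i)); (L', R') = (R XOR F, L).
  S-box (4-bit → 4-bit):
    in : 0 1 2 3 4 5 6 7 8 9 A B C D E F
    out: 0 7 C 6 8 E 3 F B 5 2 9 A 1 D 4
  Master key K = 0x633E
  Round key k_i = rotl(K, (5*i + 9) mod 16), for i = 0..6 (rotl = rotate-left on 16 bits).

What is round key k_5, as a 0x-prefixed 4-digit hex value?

0x8CF9

K = 0x633E
k_0 = rotl(K, (5*0+9) mod 16) = rotl(K, 9) = 0x7CC6
k_1 = rotl(K, (5*1+9) mod 16) = rotl(K, 14) = 0x98CF
k_2 = rotl(K, (5*2+9) mod 16) = rotl(K, 3) = 0x19F3
k_3 = rotl(K, (5*3+9) mod 16) = rotl(K, 8) = 0x3E63
k_4 = rotl(K, (5*4+9) mod 16) = rotl(K, 13) = 0xCC67
k_5 = rotl(K, (5*5+9) mod 16) = rotl(K, 2) = 0x8CF9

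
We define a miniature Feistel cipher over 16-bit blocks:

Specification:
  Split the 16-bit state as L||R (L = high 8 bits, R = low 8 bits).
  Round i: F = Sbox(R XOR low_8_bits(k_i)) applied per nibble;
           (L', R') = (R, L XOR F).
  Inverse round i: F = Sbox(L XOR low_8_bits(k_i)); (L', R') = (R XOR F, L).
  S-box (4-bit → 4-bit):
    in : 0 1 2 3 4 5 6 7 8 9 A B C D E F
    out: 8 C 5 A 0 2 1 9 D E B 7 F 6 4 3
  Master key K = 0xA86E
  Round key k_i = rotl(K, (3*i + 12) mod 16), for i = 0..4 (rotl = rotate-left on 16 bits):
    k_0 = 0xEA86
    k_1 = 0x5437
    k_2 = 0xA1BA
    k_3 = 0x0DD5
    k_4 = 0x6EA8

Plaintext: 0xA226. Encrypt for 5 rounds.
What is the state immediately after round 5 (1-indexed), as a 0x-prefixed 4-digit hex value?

0xD07C

s_0 = plaintext = 0xA226
s_1 = Round(s_0, k_0) = 0x261A
s_2 = Round(s_1, k_1) = 0x1A70
s_3 = Round(s_2, k_2) = 0x70E1
s_4 = Round(s_3, k_3) = 0xE1D0
s_5 = Round(s_4, k_4) = 0xD07C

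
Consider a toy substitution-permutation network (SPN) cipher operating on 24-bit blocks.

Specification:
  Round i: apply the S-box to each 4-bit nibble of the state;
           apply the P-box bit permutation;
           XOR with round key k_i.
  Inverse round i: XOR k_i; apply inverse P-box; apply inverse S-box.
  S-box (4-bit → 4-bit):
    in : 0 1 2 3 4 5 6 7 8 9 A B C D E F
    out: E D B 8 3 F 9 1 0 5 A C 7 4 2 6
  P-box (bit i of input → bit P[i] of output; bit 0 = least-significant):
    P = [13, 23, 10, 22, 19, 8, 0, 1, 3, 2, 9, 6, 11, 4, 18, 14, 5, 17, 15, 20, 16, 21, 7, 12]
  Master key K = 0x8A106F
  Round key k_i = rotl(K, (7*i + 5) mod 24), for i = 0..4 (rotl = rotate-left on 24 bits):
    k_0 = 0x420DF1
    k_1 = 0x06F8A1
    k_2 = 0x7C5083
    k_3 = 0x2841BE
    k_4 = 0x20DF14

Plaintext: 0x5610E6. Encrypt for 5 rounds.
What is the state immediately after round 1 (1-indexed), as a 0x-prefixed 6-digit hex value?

0x377615

s_0 = plaintext = 0x5610E6
s_1 = Round(s_0, k_0) = 0x377615
s_2 = Round(s_1, k_1) = 0xCEC4CA
s_3 = Round(s_2, k_2) = 0x93591E
s_4 = Round(s_3, k_3) = 0xB50B25
s_5 = Round(s_4, k_4) = 0xFE28E6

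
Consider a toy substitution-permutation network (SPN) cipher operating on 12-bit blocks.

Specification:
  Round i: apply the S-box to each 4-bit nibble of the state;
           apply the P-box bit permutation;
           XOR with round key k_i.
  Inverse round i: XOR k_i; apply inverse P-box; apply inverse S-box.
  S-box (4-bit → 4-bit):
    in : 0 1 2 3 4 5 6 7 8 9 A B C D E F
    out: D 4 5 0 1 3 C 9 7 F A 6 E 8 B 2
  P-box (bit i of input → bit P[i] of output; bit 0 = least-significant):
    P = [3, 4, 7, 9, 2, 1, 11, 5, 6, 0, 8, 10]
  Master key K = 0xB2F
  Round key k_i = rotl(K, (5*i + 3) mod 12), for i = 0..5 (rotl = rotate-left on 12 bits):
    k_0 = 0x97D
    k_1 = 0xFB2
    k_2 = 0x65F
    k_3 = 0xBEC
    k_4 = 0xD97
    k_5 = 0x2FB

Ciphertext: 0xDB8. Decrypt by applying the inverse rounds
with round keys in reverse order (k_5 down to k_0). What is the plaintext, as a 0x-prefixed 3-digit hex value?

0x292

s_0 = ciphertext = 0xDB8
s_1 = InvRound(s_0, k_5) = 0x9BD
s_2 = InvRound(s_1, k_4) = 0xDA4
s_3 = InvRound(s_2, k_3) = 0x737
s_4 = InvRound(s_3, k_2) = 0x2D4
s_5 = InvRound(s_4, k_1) = 0x093
s_6 = InvRound(s_5, k_0) = 0x292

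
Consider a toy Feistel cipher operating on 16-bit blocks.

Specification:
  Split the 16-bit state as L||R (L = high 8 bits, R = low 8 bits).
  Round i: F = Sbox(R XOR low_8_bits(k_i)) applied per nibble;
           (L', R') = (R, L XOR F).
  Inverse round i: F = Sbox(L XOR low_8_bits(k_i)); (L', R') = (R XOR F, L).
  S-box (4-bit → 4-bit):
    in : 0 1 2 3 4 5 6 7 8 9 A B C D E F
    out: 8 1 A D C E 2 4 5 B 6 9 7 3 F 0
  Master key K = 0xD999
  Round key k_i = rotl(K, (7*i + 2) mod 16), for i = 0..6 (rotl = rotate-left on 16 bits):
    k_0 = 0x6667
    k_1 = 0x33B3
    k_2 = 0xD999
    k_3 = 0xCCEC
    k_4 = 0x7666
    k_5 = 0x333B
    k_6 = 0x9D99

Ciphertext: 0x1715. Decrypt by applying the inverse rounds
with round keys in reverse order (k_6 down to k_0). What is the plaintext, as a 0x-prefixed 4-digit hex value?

s_0 = ciphertext = 0x1715
s_1 = InvRound(s_0, k_6) = 0x4A17
s_2 = InvRound(s_1, k_5) = 0x564A
s_3 = InvRound(s_2, k_4) = 0x9256
s_4 = InvRound(s_3, k_3) = 0x1992
s_5 = InvRound(s_4, k_2) = 0xCA19
s_6 = InvRound(s_5, k_1) = 0x52CA
s_7 = InvRound(s_6, k_0) = 0x1452

0x1452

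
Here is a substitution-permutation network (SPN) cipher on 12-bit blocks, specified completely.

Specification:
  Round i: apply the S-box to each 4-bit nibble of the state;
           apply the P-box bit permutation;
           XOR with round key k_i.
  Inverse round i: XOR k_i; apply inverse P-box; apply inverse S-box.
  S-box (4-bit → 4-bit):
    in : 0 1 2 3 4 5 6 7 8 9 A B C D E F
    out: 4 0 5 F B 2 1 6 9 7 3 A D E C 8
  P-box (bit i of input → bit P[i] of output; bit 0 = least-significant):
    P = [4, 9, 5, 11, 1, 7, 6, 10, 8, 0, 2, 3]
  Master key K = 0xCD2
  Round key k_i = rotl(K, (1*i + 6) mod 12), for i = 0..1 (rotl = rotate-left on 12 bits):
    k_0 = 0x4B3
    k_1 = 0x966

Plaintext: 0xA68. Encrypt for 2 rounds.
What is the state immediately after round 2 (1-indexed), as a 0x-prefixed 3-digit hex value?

0x9C9

s_0 = plaintext = 0xA68
s_1 = Round(s_0, k_0) = 0xDA0
s_2 = Round(s_1, k_1) = 0x9C9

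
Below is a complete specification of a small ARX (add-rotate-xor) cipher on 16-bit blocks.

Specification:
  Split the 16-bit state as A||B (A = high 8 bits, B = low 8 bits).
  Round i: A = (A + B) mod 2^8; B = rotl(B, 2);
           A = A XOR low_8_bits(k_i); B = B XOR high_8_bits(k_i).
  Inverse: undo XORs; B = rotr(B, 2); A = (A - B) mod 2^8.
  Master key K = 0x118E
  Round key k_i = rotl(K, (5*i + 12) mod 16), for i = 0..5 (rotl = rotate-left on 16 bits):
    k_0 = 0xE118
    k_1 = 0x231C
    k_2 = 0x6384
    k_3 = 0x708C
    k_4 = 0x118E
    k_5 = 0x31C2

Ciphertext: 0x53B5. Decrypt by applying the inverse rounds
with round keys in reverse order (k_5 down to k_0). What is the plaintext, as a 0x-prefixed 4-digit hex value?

0xCEBB

s_0 = ciphertext = 0x53B5
s_1 = InvRound(s_0, k_5) = 0x7021
s_2 = InvRound(s_1, k_4) = 0xF20C
s_3 = InvRound(s_2, k_3) = 0x5F1F
s_4 = InvRound(s_3, k_2) = 0xBC1F
s_5 = InvRound(s_4, k_1) = 0x910F
s_6 = InvRound(s_5, k_0) = 0xCEBB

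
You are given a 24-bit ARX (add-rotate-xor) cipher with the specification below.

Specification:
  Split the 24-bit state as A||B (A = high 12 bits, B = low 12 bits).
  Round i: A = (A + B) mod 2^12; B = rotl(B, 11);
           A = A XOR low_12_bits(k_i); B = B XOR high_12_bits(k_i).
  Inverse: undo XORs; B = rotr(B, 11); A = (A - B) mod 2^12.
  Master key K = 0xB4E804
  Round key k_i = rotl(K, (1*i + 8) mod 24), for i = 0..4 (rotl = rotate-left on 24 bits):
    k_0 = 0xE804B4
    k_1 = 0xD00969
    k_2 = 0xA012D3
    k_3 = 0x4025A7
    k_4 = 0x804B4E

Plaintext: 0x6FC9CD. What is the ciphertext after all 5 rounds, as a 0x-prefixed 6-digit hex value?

0x561B03

s_0 = plaintext = 0x6FC9CD
s_1 = Round(s_0, k_0) = 0x47D266
s_2 = Round(s_1, k_1) = 0xF8AC33
s_3 = Round(s_2, k_2) = 0x96E418
s_4 = Round(s_3, k_3) = 0x82160E
s_5 = Round(s_4, k_4) = 0x561B03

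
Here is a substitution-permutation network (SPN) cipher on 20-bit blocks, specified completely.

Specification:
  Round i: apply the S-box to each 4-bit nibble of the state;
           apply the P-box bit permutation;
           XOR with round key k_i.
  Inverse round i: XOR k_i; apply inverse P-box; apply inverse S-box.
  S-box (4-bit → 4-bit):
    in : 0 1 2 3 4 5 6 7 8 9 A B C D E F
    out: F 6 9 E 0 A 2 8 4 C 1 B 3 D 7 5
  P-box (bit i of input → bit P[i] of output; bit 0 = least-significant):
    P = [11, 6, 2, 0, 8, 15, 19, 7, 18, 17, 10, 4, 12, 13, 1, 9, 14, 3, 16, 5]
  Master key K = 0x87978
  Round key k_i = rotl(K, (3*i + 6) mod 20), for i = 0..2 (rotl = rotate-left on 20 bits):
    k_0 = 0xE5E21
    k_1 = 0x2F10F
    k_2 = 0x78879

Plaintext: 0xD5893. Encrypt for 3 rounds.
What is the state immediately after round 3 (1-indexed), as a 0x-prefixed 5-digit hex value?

s_0 = plaintext = 0xD5893
s_1 = Round(s_0, k_0) = 0x738C4
s_2 = Round(s_1, k_1) = 0x2562D
s_3 = Round(s_2, k_2) = 0x5E3DC

0x5E3DC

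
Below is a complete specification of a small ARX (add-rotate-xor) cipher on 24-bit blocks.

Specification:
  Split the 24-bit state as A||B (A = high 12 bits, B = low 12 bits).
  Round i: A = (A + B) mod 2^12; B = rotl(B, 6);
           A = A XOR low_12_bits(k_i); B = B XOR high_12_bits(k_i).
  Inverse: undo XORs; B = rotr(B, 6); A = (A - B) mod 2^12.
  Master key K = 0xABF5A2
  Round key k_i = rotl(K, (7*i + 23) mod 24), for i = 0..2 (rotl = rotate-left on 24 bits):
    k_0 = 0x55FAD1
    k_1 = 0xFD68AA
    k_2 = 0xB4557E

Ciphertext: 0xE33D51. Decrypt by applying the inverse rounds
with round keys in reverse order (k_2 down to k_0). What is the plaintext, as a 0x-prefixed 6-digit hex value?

0x30AD1B

s_0 = ciphertext = 0xE33D51
s_1 = InvRound(s_0, k_2) = 0x635518
s_2 = InvRound(s_1, k_1) = 0xAF43AB
s_3 = InvRound(s_2, k_0) = 0x30AD1B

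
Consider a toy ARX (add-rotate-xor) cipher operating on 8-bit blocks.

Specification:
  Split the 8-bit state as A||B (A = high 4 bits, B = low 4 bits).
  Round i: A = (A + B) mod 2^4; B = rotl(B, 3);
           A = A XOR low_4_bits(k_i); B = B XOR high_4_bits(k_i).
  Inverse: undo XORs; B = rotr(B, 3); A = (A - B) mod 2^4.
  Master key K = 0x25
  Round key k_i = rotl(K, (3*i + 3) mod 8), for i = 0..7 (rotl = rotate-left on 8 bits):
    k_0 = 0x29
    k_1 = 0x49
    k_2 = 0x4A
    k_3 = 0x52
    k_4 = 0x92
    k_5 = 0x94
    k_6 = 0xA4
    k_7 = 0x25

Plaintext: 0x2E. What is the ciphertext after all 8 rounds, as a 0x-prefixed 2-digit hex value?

s_0 = plaintext = 0x2E
s_1 = Round(s_0, k_0) = 0x95
s_2 = Round(s_1, k_1) = 0x7E
s_3 = Round(s_2, k_2) = 0xF3
s_4 = Round(s_3, k_3) = 0x0C
s_5 = Round(s_4, k_4) = 0xEF
s_6 = Round(s_5, k_5) = 0x96
s_7 = Round(s_6, k_6) = 0xB9
s_8 = Round(s_7, k_7) = 0x1E

0x1E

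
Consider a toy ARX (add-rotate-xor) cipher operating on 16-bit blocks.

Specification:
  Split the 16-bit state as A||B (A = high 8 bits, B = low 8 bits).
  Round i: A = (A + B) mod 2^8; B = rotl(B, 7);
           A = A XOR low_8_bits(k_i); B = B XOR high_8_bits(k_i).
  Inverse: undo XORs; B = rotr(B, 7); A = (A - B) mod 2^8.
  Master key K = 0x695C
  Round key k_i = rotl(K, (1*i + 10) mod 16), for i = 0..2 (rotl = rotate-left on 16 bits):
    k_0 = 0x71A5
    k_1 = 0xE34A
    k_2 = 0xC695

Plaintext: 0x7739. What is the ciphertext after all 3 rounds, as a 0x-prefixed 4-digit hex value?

s_0 = plaintext = 0x7739
s_1 = Round(s_0, k_0) = 0x15ED
s_2 = Round(s_1, k_1) = 0x4815
s_3 = Round(s_2, k_2) = 0xC84C

0xC84C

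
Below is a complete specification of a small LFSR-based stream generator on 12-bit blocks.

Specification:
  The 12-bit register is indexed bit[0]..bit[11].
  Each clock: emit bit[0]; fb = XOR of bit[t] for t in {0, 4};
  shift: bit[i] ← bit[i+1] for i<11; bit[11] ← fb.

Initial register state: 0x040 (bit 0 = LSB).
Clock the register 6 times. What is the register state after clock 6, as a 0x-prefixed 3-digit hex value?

reg_0 = 0x040
clock 1: out=0, reg = 0x020
clock 2: out=0, reg = 0x010
clock 3: out=0, reg = 0x808
clock 4: out=0, reg = 0x404
clock 5: out=0, reg = 0x202
clock 6: out=0, reg = 0x101

0x101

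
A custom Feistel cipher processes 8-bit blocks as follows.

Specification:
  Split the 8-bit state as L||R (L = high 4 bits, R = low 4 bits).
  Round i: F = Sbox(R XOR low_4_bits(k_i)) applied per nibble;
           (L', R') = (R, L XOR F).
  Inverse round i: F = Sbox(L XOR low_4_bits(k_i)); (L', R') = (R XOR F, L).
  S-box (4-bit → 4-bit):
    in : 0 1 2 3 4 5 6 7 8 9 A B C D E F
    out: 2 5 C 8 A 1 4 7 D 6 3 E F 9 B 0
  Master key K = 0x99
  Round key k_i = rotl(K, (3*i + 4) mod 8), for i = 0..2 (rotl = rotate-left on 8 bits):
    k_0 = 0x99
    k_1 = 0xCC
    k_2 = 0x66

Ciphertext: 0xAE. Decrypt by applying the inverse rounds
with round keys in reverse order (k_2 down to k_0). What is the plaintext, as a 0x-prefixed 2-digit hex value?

0x23

s_0 = ciphertext = 0xAE
s_1 = InvRound(s_0, k_2) = 0x1A
s_2 = InvRound(s_1, k_1) = 0x31
s_3 = InvRound(s_2, k_0) = 0x23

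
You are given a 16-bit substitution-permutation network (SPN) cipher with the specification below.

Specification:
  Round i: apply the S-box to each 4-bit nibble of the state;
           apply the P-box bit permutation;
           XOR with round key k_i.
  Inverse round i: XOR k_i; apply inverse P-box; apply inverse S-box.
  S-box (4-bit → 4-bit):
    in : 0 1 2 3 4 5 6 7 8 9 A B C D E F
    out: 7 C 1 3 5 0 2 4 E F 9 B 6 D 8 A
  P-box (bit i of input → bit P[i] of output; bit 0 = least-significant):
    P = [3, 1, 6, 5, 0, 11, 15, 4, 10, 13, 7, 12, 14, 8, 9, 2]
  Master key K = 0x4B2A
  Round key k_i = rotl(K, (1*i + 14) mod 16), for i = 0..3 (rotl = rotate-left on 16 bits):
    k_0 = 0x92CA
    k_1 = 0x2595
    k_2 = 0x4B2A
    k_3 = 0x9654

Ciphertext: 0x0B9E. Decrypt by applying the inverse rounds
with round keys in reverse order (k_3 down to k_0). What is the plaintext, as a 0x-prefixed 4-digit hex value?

s_0 = ciphertext = 0x0B9E
s_1 = InvRound(s_0, k_3) = 0x6DC0
s_2 = InvRound(s_1, k_2) = 0x7059
s_3 = InvRound(s_2, k_1) = 0xBD54
s_4 = InvRound(s_3, k_0) = 0x80F3

0x80F3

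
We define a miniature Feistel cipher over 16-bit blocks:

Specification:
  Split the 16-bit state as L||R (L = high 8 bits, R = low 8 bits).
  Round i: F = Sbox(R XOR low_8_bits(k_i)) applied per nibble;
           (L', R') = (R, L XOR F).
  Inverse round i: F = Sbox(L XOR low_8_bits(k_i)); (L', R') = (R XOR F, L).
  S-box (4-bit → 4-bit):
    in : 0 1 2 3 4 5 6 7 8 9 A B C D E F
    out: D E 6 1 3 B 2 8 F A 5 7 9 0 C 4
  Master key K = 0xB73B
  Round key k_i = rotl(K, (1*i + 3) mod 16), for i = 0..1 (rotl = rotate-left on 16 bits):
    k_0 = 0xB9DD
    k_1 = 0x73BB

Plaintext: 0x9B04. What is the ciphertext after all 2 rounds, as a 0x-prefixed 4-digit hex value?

0x9161

s_0 = plaintext = 0x9B04
s_1 = Round(s_0, k_0) = 0x0491
s_2 = Round(s_1, k_1) = 0x9161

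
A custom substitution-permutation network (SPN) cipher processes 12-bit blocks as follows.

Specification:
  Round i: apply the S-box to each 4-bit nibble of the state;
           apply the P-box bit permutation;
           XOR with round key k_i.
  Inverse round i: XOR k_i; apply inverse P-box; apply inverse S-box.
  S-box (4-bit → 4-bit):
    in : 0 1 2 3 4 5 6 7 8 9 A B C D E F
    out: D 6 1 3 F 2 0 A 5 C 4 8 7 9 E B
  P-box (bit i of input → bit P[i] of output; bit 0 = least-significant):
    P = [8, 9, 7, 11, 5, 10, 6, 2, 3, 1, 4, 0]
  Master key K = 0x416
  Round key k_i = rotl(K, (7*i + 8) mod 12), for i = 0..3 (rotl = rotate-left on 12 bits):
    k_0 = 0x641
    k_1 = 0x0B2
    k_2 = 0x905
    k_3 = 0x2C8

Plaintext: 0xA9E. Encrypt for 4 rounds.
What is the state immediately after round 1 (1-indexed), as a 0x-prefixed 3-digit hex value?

0xC95

s_0 = plaintext = 0xA9E
s_1 = Round(s_0, k_0) = 0xC95
s_2 = Round(s_1, k_1) = 0x2EC
s_3 = Round(s_2, k_2) = 0xEC9
s_4 = Round(s_3, k_3) = 0xE3B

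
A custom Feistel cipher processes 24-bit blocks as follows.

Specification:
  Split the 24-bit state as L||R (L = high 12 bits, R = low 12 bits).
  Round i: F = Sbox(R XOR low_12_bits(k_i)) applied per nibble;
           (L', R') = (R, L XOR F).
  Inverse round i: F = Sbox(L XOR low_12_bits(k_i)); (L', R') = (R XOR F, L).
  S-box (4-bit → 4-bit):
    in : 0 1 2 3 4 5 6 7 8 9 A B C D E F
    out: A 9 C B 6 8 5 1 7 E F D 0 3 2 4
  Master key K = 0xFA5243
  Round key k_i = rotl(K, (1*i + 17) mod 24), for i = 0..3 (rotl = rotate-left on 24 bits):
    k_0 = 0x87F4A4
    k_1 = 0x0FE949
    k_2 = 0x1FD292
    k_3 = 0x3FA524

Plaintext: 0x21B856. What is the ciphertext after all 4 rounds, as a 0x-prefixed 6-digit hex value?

s_0 = plaintext = 0x21B856
s_1 = Round(s_0, k_0) = 0x856257
s_2 = Round(s_1, k_1) = 0x2575C4
s_3 = Round(s_2, k_2) = 0x5C43D2
s_4 = Round(s_3, k_3) = 0x3D2081

0x3D2081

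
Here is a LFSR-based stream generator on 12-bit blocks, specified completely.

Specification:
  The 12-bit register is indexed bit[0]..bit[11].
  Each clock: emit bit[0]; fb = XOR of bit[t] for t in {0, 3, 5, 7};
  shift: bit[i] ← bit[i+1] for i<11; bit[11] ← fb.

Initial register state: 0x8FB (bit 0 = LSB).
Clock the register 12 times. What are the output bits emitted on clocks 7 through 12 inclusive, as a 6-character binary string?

reg_0 = 0x8FB
clock 1: out=1, reg = 0x47D
clock 2: out=1, reg = 0xA3E
clock 3: out=0, reg = 0x51F
clock 4: out=1, reg = 0x28F
clock 5: out=1, reg = 0x947
clock 6: out=1, reg = 0xCA3
clock 7: out=1, reg = 0xE51
clock 8: out=1, reg = 0xF28
clock 9: out=0, reg = 0x794
clock 10: out=0, reg = 0xBCA
clock 11: out=0, reg = 0x5E5
clock 12: out=1, reg = 0xAF2

110001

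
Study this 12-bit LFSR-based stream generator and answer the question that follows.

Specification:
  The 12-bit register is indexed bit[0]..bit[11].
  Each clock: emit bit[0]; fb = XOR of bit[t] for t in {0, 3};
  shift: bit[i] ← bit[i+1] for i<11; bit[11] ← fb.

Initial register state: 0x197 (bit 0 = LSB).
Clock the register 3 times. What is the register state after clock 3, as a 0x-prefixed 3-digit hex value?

reg_0 = 0x197
clock 1: out=1, reg = 0x8CB
clock 2: out=1, reg = 0x465
clock 3: out=1, reg = 0xA32

0xA32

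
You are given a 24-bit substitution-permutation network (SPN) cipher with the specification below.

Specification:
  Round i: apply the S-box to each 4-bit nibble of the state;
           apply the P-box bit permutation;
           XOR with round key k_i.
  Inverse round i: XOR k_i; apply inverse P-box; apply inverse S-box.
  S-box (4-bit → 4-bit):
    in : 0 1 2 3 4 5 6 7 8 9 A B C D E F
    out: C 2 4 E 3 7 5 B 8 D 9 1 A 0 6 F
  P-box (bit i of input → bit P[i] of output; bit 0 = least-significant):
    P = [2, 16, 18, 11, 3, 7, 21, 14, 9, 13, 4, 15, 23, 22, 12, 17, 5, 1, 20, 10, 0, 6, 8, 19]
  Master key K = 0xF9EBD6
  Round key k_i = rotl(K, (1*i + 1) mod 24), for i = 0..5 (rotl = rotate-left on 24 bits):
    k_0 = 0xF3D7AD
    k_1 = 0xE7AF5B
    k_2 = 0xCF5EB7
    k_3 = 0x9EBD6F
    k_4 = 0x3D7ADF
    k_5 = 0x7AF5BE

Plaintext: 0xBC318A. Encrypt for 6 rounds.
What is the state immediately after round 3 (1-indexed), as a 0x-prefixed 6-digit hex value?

0xBE6D08

s_0 = plaintext = 0xBC318A
s_1 = Round(s_0, k_0) = 0xB1ABAA
s_2 = Round(s_1, k_1) = 0x65E554
s_3 = Round(s_2, k_2) = 0xBE6D08
s_4 = Round(s_3, k_3) = 0x2EE56C
s_5 = Round(s_4, k_4) = 0x4C41C5
s_6 = Round(s_5, k_5) = 0xBF9179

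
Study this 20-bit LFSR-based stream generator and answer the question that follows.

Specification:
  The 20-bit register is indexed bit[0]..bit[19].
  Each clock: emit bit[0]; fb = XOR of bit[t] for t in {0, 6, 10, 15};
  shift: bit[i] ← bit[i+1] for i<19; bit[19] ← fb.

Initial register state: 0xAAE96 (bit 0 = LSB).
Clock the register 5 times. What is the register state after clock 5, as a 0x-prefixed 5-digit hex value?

reg_0 = 0xAAE96
clock 1: out=0, reg = 0x5574B
clock 2: out=1, reg = 0xAABA5
clock 3: out=1, reg = 0x555D2
clock 4: out=0, reg = 0x2AAE9
clock 5: out=1, reg = 0x95574

0x95574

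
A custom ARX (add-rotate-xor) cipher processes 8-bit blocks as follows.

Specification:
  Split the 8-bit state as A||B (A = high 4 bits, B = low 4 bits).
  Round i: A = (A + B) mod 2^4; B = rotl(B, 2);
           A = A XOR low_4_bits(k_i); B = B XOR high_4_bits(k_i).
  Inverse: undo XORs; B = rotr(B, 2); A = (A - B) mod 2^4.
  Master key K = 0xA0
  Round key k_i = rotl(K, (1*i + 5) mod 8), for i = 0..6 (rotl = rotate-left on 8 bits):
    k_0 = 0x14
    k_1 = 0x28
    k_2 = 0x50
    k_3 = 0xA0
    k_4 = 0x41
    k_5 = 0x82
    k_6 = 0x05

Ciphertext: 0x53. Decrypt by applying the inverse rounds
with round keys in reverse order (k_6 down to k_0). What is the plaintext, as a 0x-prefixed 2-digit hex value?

s_0 = ciphertext = 0x53
s_1 = InvRound(s_0, k_6) = 0x4C
s_2 = InvRound(s_1, k_5) = 0x51
s_3 = InvRound(s_2, k_4) = 0xF5
s_4 = InvRound(s_3, k_3) = 0x0F
s_5 = InvRound(s_4, k_2) = 0x6A
s_6 = InvRound(s_5, k_1) = 0xC2
s_7 = InvRound(s_6, k_0) = 0xCC

0xCC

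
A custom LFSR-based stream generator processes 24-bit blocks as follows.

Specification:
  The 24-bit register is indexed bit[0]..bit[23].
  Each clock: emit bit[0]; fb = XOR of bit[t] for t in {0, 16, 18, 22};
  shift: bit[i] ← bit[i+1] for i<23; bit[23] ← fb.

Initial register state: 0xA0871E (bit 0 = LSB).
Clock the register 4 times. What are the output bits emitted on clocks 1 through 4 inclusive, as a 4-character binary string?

reg_0 = 0xA0871E
clock 1: out=0, reg = 0x50438F
clock 2: out=1, reg = 0x2821C7
clock 3: out=1, reg = 0x9410E3
clock 4: out=1, reg = 0x4A0871

0111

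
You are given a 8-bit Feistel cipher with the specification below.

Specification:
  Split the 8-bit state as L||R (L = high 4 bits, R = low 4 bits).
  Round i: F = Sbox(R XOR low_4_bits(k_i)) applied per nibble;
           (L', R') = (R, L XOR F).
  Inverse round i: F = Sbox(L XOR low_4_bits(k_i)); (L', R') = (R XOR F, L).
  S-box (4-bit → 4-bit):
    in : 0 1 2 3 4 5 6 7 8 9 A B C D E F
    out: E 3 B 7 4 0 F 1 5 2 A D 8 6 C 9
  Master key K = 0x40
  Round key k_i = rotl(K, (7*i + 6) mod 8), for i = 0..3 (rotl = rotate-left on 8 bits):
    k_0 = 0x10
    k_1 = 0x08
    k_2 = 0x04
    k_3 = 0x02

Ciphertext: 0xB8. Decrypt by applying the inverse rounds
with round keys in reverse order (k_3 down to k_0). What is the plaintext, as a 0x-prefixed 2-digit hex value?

0x03

s_0 = ciphertext = 0xB8
s_1 = InvRound(s_0, k_3) = 0xAB
s_2 = InvRound(s_1, k_2) = 0x7A
s_3 = InvRound(s_2, k_1) = 0x37
s_4 = InvRound(s_3, k_0) = 0x03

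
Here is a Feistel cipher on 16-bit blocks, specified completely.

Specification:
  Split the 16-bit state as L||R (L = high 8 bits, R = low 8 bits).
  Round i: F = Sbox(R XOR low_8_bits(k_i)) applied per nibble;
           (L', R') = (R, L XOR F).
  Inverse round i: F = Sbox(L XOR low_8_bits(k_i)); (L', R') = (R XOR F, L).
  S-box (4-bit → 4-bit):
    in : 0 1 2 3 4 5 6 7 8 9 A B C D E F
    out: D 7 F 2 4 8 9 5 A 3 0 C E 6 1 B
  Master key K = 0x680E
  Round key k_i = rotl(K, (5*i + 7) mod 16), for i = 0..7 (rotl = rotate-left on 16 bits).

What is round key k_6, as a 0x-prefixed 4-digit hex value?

K = 0x680E
k_0 = rotl(K, (5*0+7) mod 16) = rotl(K, 7) = 0x0734
k_1 = rotl(K, (5*1+7) mod 16) = rotl(K, 12) = 0xE680
k_2 = rotl(K, (5*2+7) mod 16) = rotl(K, 1) = 0xD01C
k_3 = rotl(K, (5*3+7) mod 16) = rotl(K, 6) = 0x039A
k_4 = rotl(K, (5*4+7) mod 16) = rotl(K, 11) = 0x7340
k_5 = rotl(K, (5*5+7) mod 16) = rotl(K, 0) = 0x680E
k_6 = rotl(K, (5*6+7) mod 16) = rotl(K, 5) = 0x01CD

0x01CD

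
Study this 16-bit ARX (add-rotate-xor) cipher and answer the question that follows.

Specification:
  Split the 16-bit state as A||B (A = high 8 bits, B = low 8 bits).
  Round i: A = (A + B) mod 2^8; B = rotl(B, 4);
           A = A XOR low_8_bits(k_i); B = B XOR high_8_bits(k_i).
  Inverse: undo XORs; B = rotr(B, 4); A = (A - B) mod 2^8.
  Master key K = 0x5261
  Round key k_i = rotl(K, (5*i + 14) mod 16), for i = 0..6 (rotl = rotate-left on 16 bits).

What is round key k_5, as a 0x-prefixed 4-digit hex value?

0x30A9

K = 0x5261
k_0 = rotl(K, (5*0+14) mod 16) = rotl(K, 14) = 0x5498
k_1 = rotl(K, (5*1+14) mod 16) = rotl(K, 3) = 0x930A
k_2 = rotl(K, (5*2+14) mod 16) = rotl(K, 8) = 0x6152
k_3 = rotl(K, (5*3+14) mod 16) = rotl(K, 13) = 0x2A4C
k_4 = rotl(K, (5*4+14) mod 16) = rotl(K, 2) = 0x4985
k_5 = rotl(K, (5*5+14) mod 16) = rotl(K, 7) = 0x30A9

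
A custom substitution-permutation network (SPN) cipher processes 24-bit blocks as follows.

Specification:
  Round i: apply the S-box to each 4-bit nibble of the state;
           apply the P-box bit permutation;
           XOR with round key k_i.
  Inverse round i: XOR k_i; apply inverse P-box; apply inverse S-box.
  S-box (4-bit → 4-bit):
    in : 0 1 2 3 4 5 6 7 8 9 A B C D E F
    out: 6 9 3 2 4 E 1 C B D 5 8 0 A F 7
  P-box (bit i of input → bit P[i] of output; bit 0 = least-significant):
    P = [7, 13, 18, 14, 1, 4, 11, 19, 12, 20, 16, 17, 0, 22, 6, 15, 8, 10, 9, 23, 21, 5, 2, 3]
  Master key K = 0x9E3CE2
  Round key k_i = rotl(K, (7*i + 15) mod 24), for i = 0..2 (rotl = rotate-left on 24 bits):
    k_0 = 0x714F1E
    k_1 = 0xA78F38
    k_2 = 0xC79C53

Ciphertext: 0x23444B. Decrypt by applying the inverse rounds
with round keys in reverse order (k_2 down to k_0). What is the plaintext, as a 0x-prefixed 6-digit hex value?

0xD8A302

s_0 = ciphertext = 0x23444B
s_1 = InvRound(s_0, k_2) = 0x1BD607
s_2 = InvRound(s_1, k_1) = 0xE162E7
s_3 = InvRound(s_2, k_0) = 0xD8A302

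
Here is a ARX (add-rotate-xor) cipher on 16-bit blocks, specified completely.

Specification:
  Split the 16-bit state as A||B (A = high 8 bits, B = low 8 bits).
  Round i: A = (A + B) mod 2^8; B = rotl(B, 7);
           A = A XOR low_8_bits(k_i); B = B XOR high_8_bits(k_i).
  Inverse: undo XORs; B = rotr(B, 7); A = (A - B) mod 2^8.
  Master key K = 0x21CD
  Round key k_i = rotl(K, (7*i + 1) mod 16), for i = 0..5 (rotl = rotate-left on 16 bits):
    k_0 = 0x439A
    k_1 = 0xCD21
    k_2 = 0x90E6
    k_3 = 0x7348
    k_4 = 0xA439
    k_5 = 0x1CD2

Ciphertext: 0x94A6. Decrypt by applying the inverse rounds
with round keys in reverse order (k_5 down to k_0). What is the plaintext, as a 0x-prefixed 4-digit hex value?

s_0 = ciphertext = 0x94A6
s_1 = InvRound(s_0, k_5) = 0xD175
s_2 = InvRound(s_1, k_4) = 0x45A3
s_3 = InvRound(s_2, k_3) = 0x6CA1
s_4 = InvRound(s_3, k_2) = 0x2862
s_5 = InvRound(s_4, k_1) = 0xAA5F
s_6 = InvRound(s_5, k_0) = 0xF838

0xF838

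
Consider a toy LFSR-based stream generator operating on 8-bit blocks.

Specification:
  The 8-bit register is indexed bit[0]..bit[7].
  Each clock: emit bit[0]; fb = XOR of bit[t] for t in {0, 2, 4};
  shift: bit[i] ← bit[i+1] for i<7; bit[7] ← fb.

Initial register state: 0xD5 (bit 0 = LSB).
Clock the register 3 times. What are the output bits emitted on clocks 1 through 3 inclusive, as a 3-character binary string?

reg_0 = 0xD5
clock 1: out=1, reg = 0xEA
clock 2: out=0, reg = 0x75
clock 3: out=1, reg = 0xBA

101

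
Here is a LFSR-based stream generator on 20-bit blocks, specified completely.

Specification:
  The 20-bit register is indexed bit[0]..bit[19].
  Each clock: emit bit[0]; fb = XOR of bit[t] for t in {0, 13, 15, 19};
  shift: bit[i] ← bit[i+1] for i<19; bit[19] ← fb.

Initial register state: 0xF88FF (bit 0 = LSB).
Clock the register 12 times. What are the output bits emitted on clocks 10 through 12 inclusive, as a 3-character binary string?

001

reg_0 = 0xF88FF
clock 1: out=1, reg = 0xFC47F
clock 2: out=1, reg = 0xFE23F
clock 3: out=1, reg = 0x7F11F
clock 4: out=1, reg = 0xBF88F
clock 5: out=1, reg = 0x5FC47
clock 6: out=1, reg = 0xAFE23
clock 7: out=1, reg = 0x57F11
clock 8: out=1, reg = 0x2BF88
clock 9: out=0, reg = 0x15FC4
clock 10: out=0, reg = 0x0AFE2
clock 11: out=0, reg = 0x057F1
clock 12: out=1, reg = 0x82BF8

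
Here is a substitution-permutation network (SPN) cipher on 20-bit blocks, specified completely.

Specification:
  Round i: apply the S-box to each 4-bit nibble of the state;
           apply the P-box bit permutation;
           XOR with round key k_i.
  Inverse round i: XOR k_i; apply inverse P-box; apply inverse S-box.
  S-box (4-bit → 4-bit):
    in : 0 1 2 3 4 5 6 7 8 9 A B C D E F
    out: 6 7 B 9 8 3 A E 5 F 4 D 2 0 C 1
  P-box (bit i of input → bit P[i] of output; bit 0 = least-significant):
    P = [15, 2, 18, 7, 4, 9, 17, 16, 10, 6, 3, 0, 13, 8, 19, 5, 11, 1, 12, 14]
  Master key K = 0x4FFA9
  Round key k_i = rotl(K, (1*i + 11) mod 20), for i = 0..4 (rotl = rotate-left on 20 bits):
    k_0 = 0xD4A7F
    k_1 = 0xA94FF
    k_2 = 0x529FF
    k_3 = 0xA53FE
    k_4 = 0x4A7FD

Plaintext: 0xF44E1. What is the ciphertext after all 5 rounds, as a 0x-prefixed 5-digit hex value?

s_0 = plaintext = 0xF44E1
s_1 = Round(s_0, k_0) = 0xAC25A
s_2 = Round(s_1, k_1) = 0xE83AE
s_3 = Round(s_2, k_2) = 0xB5D7E
s_4 = Round(s_3, k_3) = 0xD287E
s_5 = Round(s_4, k_4) = 0x38055

0x38055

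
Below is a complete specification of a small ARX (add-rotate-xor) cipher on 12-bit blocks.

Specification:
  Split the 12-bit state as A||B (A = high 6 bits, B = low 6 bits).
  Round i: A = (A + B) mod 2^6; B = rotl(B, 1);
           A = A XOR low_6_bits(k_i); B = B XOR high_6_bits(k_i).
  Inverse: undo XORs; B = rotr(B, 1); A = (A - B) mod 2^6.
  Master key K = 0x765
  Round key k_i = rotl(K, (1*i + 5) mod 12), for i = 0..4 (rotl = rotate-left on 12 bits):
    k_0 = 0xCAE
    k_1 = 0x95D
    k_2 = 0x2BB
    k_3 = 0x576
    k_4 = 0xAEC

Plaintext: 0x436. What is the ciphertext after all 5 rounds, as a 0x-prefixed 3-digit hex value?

0x132

s_0 = plaintext = 0x436
s_1 = Round(s_0, k_0) = 0xA1F
s_2 = Round(s_1, k_1) = 0x69B
s_3 = Round(s_2, k_2) = 0x3BC
s_4 = Round(s_3, k_3) = 0xF2C
s_5 = Round(s_4, k_4) = 0x132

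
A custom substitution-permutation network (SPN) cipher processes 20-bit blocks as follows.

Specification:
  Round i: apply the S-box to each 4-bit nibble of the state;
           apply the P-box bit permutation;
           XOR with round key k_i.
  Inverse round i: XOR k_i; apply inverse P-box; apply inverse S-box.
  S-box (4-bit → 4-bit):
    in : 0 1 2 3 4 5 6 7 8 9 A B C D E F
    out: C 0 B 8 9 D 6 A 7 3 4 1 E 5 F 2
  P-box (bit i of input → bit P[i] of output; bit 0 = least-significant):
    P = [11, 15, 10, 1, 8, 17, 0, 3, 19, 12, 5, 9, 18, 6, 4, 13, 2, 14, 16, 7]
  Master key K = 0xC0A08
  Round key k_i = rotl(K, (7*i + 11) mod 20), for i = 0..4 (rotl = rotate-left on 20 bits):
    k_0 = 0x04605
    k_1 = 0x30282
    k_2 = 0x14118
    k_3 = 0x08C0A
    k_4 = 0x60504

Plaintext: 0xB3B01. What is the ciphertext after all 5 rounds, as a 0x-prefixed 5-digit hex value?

0x2ACA8

s_0 = plaintext = 0xB3B01
s_1 = Round(s_0, k_0) = 0x86608
s_2 = Round(s_1, k_1) = 0x2DEFF
s_3 = Round(s_2, k_2) = 0xF93AC
s_4 = Round(s_3, k_3) = 0x44A49
s_5 = Round(s_4, k_4) = 0x2ACA8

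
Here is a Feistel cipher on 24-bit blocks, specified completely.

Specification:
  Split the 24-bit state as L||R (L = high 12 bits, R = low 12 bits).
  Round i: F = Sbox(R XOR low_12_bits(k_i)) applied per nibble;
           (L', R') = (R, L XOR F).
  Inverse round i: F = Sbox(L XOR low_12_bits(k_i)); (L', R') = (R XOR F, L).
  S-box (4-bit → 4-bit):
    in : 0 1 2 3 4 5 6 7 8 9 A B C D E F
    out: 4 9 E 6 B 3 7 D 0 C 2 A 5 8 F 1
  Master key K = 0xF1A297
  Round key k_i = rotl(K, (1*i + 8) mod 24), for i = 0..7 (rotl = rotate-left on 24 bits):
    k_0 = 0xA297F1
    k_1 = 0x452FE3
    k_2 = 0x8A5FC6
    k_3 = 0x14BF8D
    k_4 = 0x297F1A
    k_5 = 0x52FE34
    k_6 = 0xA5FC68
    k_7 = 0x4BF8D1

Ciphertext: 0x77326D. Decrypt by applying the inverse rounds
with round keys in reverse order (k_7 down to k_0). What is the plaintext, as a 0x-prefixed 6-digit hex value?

0xC24297

s_0 = ciphertext = 0x77326D
s_1 = InvRound(s_0, k_7) = 0x343773
s_2 = InvRound(s_1, k_6) = 0x699343
s_3 = InvRound(s_2, k_5) = 0x36B699
s_4 = InvRound(s_3, k_4) = 0x34036B
s_5 = InvRound(s_4, k_3) = 0x633340
s_6 = InvRound(s_5, k_2) = 0xF53633
s_7 = InvRound(s_6, k_1) = 0x297F53
s_8 = InvRound(s_7, k_0) = 0xC24297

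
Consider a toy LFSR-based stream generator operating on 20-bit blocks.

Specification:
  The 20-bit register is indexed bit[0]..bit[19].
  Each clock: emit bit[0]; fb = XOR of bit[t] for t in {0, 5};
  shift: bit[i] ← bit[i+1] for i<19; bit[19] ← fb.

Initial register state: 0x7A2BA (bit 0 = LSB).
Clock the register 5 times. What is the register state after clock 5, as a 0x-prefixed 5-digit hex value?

0x7BD15

reg_0 = 0x7A2BA
clock 1: out=0, reg = 0xBD15D
clock 2: out=1, reg = 0xDE8AE
clock 3: out=0, reg = 0xEF457
clock 4: out=1, reg = 0xF7A2B
clock 5: out=1, reg = 0x7BD15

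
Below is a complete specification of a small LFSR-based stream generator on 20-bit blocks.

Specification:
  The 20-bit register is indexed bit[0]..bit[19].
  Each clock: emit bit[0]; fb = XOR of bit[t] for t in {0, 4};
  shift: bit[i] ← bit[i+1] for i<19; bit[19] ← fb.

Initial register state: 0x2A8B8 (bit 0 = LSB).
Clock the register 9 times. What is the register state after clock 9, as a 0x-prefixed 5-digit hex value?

reg_0 = 0x2A8B8
clock 1: out=0, reg = 0x9545C
clock 2: out=0, reg = 0xCAA2E
clock 3: out=0, reg = 0x65517
clock 4: out=1, reg = 0x32A8B
clock 5: out=1, reg = 0x99545
clock 6: out=1, reg = 0xCCAA2
clock 7: out=0, reg = 0x66551
clock 8: out=1, reg = 0x332A8
clock 9: out=0, reg = 0x19954

0x19954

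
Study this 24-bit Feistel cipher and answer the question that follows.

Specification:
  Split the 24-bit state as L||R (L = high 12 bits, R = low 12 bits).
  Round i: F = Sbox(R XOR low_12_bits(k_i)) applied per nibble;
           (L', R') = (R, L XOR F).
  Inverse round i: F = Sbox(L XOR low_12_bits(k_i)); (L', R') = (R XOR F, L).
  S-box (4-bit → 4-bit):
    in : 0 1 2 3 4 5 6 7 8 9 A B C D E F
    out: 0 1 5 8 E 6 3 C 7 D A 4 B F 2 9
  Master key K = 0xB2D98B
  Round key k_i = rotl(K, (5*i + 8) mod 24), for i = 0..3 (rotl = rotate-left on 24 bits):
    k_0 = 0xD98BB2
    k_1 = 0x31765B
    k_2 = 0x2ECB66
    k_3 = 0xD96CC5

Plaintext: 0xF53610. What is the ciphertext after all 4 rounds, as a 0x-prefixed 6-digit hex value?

s_0 = plaintext = 0xF53610
s_1 = Round(s_0, k_0) = 0x6100F6
s_2 = Round(s_1, k_1) = 0x0F65BF
s_3 = Round(s_2, k_2) = 0x5BF20B
s_4 = Round(s_3, k_3) = 0x20B70D

0x20B70D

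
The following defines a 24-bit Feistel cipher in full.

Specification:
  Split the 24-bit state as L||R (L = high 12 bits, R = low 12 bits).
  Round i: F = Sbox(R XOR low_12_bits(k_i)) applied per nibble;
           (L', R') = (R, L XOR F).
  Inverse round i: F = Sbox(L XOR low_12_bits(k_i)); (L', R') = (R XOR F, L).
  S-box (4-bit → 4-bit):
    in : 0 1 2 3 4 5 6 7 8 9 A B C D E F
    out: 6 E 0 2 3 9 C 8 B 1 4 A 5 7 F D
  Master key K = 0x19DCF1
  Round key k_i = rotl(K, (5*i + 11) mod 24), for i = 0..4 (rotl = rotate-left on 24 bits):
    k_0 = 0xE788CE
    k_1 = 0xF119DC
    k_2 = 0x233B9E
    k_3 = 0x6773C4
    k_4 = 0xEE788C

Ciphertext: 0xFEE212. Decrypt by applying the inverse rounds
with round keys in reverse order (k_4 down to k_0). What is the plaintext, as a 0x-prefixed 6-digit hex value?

s_0 = ciphertext = 0xFEE212
s_1 = InvRound(s_0, k_4) = 0xAD2FEE
s_2 = InvRound(s_1, k_3) = 0xE02AD2
s_3 = InvRound(s_2, k_2) = 0x3C7E02
s_4 = InvRound(s_3, k_1) = 0xAE83C7
s_5 = InvRound(s_4, k_0) = 0x3CBAE8

0x3CBAE8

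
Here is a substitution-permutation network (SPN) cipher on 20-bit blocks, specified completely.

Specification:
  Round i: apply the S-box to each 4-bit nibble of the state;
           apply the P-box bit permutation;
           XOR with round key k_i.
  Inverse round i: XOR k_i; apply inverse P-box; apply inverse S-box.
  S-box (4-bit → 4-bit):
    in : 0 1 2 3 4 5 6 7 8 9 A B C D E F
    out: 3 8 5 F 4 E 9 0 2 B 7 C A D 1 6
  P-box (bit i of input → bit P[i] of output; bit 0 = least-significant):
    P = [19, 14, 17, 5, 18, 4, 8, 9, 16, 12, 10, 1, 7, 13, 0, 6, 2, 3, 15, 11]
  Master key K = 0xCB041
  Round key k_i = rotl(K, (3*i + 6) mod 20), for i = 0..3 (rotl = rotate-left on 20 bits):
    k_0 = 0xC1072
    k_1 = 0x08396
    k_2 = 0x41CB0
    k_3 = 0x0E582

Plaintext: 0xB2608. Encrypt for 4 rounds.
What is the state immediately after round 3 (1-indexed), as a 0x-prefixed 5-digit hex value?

s_0 = plaintext = 0xB2608
s_1 = Round(s_0, k_0) = 0x9D8E1
s_2 = Round(s_1, k_1) = 0x49B7B
s_3 = Round(s_2, k_2) = 0x6B852
s_4 = Round(s_3, k_3) = 0xAFED7

0x6B852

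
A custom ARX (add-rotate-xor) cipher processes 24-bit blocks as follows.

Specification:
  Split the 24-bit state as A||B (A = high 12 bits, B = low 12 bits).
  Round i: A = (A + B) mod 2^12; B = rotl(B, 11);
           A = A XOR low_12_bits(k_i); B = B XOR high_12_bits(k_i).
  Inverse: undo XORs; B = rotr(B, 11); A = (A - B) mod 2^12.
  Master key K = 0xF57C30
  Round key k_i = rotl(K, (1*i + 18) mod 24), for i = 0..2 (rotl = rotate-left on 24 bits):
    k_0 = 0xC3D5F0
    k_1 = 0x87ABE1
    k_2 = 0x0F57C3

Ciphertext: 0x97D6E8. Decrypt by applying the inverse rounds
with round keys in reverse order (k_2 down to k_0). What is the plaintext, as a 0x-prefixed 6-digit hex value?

0xB9B97A

s_0 = ciphertext = 0x97D6E8
s_1 = InvRound(s_0, k_2) = 0x284C3A
s_2 = InvRound(s_1, k_1) = 0x0E5880
s_3 = InvRound(s_2, k_0) = 0xB9B97A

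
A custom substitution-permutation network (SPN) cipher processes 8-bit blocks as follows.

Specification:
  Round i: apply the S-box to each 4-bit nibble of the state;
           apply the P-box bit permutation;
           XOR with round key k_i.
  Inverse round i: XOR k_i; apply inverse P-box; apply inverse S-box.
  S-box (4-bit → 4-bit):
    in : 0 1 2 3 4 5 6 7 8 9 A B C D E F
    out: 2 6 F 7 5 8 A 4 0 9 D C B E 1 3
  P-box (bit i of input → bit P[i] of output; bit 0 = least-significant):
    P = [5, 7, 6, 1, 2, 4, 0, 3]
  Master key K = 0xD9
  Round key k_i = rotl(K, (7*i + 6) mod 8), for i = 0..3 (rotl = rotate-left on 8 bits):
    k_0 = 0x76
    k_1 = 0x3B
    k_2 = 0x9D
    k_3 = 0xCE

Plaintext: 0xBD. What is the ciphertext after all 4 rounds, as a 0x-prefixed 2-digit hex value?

0xFC

s_0 = plaintext = 0xBD
s_1 = Round(s_0, k_0) = 0xBD
s_2 = Round(s_1, k_1) = 0xF0
s_3 = Round(s_2, k_2) = 0x09
s_4 = Round(s_3, k_3) = 0xFC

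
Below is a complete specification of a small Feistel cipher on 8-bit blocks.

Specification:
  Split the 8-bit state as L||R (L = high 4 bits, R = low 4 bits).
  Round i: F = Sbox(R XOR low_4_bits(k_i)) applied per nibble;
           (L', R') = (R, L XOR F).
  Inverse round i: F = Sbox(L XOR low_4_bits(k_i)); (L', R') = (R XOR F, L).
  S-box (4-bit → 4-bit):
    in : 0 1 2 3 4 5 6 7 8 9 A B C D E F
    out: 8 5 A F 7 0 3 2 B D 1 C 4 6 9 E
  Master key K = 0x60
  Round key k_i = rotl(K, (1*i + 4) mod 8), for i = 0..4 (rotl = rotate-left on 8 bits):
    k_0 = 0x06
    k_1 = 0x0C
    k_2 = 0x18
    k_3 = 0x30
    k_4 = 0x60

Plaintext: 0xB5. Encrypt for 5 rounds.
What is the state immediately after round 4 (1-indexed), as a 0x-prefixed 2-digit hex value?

0x7C

s_0 = plaintext = 0xB5
s_1 = Round(s_0, k_0) = 0x54
s_2 = Round(s_1, k_1) = 0x4E
s_3 = Round(s_2, k_2) = 0xE7
s_4 = Round(s_3, k_3) = 0x7C
s_5 = Round(s_4, k_4) = 0xC3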